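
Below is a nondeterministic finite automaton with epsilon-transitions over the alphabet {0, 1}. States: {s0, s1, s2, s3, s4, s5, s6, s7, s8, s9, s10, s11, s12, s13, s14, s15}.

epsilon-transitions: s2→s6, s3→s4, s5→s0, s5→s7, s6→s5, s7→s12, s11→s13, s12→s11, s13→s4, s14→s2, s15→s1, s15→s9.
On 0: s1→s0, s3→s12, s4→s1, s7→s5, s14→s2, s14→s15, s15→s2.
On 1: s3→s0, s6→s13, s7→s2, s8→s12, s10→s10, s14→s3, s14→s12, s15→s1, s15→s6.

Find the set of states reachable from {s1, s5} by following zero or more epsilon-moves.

{s0, s1, s4, s5, s7, s11, s12, s13}

Start with {s1, s5}.
From s5 via epsilon: add s0, s7.
From s7 via epsilon: add s12.
From s12 via epsilon: add s11.
From s11 via epsilon: add s13.
From s13 via epsilon: add s4.
No new states can be added; the closed set is {s0, s1, s4, s5, s7, s11, s12, s13}.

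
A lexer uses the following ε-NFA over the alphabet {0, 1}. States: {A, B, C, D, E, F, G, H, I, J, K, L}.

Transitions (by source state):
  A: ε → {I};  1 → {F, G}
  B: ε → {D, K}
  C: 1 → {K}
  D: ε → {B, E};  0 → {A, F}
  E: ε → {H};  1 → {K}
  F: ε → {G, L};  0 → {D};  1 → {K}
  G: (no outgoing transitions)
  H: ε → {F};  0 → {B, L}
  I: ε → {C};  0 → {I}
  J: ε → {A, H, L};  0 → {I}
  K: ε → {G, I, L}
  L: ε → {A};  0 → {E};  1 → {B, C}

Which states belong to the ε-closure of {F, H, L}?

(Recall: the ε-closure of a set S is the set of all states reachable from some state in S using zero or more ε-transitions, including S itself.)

{A, C, F, G, H, I, L}

Start with {F, H, L}.
From F via ε: add G.
From L via ε: add A.
From A via ε: add I.
From I via ε: add C.
No new states can be added; the closed set is {A, C, F, G, H, I, L}.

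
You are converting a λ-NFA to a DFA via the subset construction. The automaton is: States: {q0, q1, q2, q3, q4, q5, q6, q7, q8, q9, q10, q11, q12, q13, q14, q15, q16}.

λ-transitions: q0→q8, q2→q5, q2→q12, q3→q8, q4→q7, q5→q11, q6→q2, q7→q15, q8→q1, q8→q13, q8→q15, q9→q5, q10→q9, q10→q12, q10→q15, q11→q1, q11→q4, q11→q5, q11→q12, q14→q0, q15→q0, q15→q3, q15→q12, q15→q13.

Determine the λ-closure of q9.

Start with {q9}.
From q9 via λ: add q5.
From q5 via λ: add q11.
From q11 via λ: add q1, q4, q12.
From q4 via λ: add q7.
From q7 via λ: add q15.
From q15 via λ: add q0, q3, q13.
From q0 via λ: add q8.
No new states can be added; the closed set is {q0, q1, q3, q4, q5, q7, q8, q9, q11, q12, q13, q15}.

{q0, q1, q3, q4, q5, q7, q8, q9, q11, q12, q13, q15}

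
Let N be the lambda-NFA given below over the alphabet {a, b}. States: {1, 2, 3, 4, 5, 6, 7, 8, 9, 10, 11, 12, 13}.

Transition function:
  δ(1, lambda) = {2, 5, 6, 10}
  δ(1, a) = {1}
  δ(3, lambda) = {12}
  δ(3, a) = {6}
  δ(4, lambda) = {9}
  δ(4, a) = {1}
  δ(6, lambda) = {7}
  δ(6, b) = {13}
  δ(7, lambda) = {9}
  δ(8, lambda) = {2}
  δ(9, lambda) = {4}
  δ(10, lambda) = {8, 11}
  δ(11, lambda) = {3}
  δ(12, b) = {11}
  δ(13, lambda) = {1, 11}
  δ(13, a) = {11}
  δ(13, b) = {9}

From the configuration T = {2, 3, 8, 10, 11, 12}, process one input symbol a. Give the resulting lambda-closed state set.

{4, 6, 7, 9}

3 on a → {6}.
No a-transition from 2, 8, 10, 11, 12.
Union after reading a: {6}.
Now take the lambda-closure:
From 6 via lambda: add 7.
From 7 via lambda: add 9.
From 9 via lambda: add 4.
No new states can be added; the closed set is {4, 6, 7, 9}.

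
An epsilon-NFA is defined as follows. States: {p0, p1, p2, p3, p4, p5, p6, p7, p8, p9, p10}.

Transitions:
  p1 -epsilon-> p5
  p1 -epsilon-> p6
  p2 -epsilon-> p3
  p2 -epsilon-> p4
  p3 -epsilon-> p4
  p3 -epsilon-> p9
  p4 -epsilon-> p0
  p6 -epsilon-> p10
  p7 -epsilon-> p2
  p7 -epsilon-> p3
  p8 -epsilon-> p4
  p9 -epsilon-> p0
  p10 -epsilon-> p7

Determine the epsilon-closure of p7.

{p0, p2, p3, p4, p7, p9}

Start with {p7}.
From p7 via epsilon: add p2, p3.
From p2 via epsilon: add p4.
From p3 via epsilon: add p9.
From p4 via epsilon: add p0.
No new states can be added; the closed set is {p0, p2, p3, p4, p7, p9}.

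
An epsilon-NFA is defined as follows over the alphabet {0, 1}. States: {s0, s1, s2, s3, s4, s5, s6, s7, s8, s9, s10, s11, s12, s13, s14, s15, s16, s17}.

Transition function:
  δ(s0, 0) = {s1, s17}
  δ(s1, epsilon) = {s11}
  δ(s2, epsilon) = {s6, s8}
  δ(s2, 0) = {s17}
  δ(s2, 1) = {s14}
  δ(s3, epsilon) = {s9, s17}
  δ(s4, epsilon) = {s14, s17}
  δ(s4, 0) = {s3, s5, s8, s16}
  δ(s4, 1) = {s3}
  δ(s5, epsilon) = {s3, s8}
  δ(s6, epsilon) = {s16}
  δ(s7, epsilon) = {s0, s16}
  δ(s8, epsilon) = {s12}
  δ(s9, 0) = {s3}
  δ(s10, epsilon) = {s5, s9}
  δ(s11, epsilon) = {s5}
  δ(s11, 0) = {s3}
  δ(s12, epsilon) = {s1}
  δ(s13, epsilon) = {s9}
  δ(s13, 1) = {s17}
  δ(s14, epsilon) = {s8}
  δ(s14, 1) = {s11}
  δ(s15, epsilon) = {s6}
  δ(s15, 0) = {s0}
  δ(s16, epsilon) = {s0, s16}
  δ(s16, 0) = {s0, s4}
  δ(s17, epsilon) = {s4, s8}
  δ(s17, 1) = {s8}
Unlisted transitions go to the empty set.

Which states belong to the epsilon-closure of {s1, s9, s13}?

Start with {s1, s9, s13}.
From s1 via epsilon: add s11.
From s11 via epsilon: add s5.
From s5 via epsilon: add s3, s8.
From s3 via epsilon: add s17.
From s8 via epsilon: add s12.
From s17 via epsilon: add s4.
From s4 via epsilon: add s14.
No new states can be added; the closed set is {s1, s3, s4, s5, s8, s9, s11, s12, s13, s14, s17}.

{s1, s3, s4, s5, s8, s9, s11, s12, s13, s14, s17}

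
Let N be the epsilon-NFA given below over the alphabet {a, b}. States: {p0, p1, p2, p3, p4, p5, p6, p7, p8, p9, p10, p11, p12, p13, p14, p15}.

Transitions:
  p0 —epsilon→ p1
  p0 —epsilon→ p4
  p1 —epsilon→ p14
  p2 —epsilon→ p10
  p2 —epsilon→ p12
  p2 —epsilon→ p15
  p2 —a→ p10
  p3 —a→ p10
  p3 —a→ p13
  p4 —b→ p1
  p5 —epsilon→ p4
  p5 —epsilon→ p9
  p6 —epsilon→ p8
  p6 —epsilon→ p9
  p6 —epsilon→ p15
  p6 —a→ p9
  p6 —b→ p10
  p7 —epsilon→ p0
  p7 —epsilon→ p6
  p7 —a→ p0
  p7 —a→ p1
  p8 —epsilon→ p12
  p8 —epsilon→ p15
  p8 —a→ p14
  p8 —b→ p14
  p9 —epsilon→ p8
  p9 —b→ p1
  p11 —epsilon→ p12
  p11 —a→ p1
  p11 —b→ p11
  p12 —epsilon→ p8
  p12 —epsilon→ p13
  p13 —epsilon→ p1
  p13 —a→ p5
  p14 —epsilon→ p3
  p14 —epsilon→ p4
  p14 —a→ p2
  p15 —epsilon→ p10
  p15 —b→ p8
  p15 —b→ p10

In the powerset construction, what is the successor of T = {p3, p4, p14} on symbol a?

p3 on a → {p10, p13}.
p14 on a → {p2}.
No a-transition from p4.
Union after reading a: {p2, p10, p13}.
Now take the epsilon-closure:
From p2 via epsilon: add p12, p15.
From p13 via epsilon: add p1.
From p1 via epsilon: add p14.
From p12 via epsilon: add p8.
From p14 via epsilon: add p3, p4.
No new states can be added; the closed set is {p1, p2, p3, p4, p8, p10, p12, p13, p14, p15}.

{p1, p2, p3, p4, p8, p10, p12, p13, p14, p15}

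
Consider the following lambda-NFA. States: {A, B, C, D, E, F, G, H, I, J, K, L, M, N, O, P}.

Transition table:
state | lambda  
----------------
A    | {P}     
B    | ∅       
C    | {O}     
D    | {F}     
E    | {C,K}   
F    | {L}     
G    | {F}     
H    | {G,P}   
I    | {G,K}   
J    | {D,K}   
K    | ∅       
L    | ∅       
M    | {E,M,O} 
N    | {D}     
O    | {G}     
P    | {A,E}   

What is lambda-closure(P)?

{A, C, E, F, G, K, L, O, P}

Start with {P}.
From P via lambda: add A, E.
From E via lambda: add C, K.
From C via lambda: add O.
From O via lambda: add G.
From G via lambda: add F.
From F via lambda: add L.
No new states can be added; the closed set is {A, C, E, F, G, K, L, O, P}.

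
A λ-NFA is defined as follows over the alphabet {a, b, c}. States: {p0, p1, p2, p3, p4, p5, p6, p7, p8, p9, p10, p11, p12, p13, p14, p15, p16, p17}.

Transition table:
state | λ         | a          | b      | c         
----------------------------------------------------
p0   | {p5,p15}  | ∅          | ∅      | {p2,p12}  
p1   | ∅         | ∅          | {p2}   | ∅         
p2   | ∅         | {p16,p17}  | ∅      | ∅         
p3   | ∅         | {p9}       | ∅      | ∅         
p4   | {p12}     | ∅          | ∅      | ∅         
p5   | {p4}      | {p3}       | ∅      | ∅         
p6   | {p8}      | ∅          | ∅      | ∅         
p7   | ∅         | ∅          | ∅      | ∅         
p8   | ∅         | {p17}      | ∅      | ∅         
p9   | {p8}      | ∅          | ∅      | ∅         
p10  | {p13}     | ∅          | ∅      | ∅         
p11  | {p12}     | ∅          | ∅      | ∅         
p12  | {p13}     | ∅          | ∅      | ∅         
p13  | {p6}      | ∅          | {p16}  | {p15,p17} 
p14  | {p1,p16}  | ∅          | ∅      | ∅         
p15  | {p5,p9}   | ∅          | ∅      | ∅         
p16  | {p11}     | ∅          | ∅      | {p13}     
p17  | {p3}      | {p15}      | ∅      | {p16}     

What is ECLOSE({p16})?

Start with {p16}.
From p16 via λ: add p11.
From p11 via λ: add p12.
From p12 via λ: add p13.
From p13 via λ: add p6.
From p6 via λ: add p8.
No new states can be added; the closed set is {p6, p8, p11, p12, p13, p16}.

{p6, p8, p11, p12, p13, p16}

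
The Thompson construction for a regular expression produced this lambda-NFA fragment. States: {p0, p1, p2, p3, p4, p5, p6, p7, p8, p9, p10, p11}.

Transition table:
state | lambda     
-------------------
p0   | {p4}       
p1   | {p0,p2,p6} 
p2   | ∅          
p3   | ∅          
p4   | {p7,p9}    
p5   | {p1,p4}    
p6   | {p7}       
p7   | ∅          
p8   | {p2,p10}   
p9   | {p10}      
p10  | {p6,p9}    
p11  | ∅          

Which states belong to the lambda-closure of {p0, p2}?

Start with {p0, p2}.
From p0 via lambda: add p4.
From p4 via lambda: add p7, p9.
From p9 via lambda: add p10.
From p10 via lambda: add p6.
No new states can be added; the closed set is {p0, p2, p4, p6, p7, p9, p10}.

{p0, p2, p4, p6, p7, p9, p10}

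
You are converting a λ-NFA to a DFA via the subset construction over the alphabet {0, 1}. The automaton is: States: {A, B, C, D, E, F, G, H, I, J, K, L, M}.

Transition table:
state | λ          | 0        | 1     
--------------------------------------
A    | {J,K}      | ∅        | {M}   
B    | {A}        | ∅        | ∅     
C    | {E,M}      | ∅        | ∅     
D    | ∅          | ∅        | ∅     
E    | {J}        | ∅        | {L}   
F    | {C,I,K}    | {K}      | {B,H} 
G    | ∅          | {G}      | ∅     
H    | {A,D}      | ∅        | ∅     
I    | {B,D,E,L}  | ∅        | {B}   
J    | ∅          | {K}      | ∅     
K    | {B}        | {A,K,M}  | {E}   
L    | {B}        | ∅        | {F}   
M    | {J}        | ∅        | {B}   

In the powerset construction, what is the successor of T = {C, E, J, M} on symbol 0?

{A, B, J, K}

J on 0 → {K}.
No 0-transition from C, E, M.
Union after reading 0: {K}.
Now take the λ-closure:
From K via λ: add B.
From B via λ: add A.
From A via λ: add J.
No new states can be added; the closed set is {A, B, J, K}.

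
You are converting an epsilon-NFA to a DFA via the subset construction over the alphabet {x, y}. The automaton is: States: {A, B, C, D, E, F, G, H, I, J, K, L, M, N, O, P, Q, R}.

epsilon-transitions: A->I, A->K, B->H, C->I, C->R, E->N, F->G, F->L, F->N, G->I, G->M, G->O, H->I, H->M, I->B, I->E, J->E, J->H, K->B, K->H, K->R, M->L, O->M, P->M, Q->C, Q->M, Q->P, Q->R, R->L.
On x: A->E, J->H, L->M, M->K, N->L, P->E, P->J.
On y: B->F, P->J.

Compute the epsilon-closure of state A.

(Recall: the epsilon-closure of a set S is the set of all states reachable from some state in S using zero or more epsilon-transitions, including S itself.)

{A, B, E, H, I, K, L, M, N, R}

Start with {A}.
From A via epsilon: add I, K.
From I via epsilon: add B, E.
From K via epsilon: add H, R.
From E via epsilon: add N.
From H via epsilon: add M.
From R via epsilon: add L.
No new states can be added; the closed set is {A, B, E, H, I, K, L, M, N, R}.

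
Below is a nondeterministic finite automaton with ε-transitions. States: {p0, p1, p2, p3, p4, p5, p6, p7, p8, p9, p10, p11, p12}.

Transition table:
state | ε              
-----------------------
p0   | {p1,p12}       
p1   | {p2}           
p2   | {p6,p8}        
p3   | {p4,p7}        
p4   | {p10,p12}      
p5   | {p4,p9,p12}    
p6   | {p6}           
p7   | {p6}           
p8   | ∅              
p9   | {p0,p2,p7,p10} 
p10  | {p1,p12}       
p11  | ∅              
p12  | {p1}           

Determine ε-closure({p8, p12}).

{p1, p2, p6, p8, p12}

Start with {p8, p12}.
From p12 via ε: add p1.
From p1 via ε: add p2.
From p2 via ε: add p6.
No new states can be added; the closed set is {p1, p2, p6, p8, p12}.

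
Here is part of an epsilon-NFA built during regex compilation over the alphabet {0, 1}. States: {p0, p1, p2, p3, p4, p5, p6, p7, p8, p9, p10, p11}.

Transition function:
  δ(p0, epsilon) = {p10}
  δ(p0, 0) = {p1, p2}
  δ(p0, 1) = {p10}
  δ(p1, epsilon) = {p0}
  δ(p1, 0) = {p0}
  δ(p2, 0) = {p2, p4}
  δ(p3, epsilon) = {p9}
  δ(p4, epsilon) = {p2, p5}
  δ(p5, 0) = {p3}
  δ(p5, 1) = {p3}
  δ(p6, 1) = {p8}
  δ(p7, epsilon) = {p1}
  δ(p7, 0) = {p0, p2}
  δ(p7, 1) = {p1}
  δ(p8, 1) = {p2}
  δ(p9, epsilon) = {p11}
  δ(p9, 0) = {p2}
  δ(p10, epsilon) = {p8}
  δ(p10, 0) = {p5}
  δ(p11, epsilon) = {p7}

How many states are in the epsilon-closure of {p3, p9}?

8

Start with {p3, p9}.
From p9 via epsilon: add p11.
From p11 via epsilon: add p7.
From p7 via epsilon: add p1.
From p1 via epsilon: add p0.
From p0 via epsilon: add p10.
From p10 via epsilon: add p8.
epsilon-closure = {p0, p1, p3, p7, p8, p9, p10, p11}, which has 8 states.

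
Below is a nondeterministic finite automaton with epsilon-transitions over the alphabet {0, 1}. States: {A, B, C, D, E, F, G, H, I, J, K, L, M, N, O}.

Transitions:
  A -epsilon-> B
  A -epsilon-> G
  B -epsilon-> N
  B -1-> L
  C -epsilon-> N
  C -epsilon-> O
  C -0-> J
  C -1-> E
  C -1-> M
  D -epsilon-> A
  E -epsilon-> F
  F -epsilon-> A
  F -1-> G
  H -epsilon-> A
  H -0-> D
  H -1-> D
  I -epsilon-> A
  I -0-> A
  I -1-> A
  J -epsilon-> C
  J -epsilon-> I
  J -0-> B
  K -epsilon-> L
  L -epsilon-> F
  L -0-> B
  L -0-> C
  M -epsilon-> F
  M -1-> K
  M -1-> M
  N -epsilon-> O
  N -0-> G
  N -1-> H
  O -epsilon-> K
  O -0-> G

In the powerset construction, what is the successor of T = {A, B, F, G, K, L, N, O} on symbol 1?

{A, B, F, G, H, K, L, N, O}

B on 1 → {L}.
F on 1 → {G}.
N on 1 → {H}.
No 1-transition from A, G, K, L, O.
Union after reading 1: {G, H, L}.
Now take the epsilon-closure:
From H via epsilon: add A.
From L via epsilon: add F.
From A via epsilon: add B.
From B via epsilon: add N.
From N via epsilon: add O.
From O via epsilon: add K.
No new states can be added; the closed set is {A, B, F, G, H, K, L, N, O}.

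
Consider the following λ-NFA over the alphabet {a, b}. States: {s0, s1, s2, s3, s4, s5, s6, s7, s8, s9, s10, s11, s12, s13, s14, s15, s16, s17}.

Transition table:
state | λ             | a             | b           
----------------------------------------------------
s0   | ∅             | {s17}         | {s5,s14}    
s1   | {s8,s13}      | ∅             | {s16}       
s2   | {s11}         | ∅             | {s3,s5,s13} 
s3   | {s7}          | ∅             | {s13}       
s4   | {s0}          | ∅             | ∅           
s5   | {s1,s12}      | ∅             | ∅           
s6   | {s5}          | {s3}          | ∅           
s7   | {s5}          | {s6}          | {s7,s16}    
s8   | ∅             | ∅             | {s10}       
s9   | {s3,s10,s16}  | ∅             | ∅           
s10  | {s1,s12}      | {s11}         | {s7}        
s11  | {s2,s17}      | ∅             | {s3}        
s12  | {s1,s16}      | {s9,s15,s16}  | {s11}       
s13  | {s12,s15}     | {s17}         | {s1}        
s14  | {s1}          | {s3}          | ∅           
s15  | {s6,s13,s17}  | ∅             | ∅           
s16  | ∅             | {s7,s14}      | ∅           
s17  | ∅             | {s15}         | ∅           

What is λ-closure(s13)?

{s1, s5, s6, s8, s12, s13, s15, s16, s17}

Start with {s13}.
From s13 via λ: add s12, s15.
From s12 via λ: add s1, s16.
From s15 via λ: add s6, s17.
From s1 via λ: add s8.
From s6 via λ: add s5.
No new states can be added; the closed set is {s1, s5, s6, s8, s12, s13, s15, s16, s17}.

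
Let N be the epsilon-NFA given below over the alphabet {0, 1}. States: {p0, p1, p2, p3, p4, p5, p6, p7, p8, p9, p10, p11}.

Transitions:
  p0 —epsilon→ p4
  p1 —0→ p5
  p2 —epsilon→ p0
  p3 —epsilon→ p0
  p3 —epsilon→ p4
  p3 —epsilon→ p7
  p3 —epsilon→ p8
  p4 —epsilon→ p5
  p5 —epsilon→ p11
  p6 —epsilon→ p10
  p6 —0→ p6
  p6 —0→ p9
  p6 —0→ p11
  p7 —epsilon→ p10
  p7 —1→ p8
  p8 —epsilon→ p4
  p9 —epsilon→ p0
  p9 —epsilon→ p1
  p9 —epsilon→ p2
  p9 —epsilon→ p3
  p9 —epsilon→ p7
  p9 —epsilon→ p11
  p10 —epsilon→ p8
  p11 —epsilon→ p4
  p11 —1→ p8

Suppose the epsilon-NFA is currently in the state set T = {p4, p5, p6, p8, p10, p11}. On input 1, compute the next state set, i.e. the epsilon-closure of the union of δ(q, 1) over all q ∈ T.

p11 on 1 → {p8}.
No 1-transition from p4, p5, p6, p8, p10.
Union after reading 1: {p8}.
Now take the epsilon-closure:
From p8 via epsilon: add p4.
From p4 via epsilon: add p5.
From p5 via epsilon: add p11.
No new states can be added; the closed set is {p4, p5, p8, p11}.

{p4, p5, p8, p11}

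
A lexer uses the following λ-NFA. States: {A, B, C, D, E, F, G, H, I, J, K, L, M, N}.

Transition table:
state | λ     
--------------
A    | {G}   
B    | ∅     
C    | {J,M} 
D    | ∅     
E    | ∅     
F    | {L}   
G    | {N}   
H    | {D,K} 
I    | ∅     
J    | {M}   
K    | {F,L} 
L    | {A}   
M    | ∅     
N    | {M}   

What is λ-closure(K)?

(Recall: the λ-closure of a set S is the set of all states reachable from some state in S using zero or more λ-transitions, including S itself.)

{A, F, G, K, L, M, N}

Start with {K}.
From K via λ: add F, L.
From L via λ: add A.
From A via λ: add G.
From G via λ: add N.
From N via λ: add M.
No new states can be added; the closed set is {A, F, G, K, L, M, N}.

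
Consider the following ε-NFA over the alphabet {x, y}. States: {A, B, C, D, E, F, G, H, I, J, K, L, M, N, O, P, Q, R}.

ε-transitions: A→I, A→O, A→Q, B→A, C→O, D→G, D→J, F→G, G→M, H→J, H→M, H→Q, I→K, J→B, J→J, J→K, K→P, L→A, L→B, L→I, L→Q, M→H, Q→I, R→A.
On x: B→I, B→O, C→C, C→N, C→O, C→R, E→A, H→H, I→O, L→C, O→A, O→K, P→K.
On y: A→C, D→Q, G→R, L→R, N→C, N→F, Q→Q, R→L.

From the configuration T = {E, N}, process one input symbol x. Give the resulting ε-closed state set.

{A, I, K, O, P, Q}

E on x → {A}.
No x-transition from N.
Union after reading x: {A}.
Now take the ε-closure:
From A via ε: add I, O, Q.
From I via ε: add K.
From K via ε: add P.
No new states can be added; the closed set is {A, I, K, O, P, Q}.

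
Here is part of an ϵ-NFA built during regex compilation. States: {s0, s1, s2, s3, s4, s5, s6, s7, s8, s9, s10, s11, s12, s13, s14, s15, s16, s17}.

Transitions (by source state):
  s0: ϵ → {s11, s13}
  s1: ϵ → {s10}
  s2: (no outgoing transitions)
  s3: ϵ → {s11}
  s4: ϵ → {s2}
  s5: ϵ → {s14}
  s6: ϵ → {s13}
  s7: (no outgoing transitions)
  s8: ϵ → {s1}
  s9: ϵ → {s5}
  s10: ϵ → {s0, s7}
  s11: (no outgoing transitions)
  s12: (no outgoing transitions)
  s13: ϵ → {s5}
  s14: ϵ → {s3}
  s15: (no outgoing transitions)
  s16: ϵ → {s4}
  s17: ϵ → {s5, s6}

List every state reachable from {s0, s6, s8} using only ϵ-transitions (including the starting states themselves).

Start with {s0, s6, s8}.
From s0 via ϵ: add s11, s13.
From s8 via ϵ: add s1.
From s1 via ϵ: add s10.
From s13 via ϵ: add s5.
From s5 via ϵ: add s14.
From s10 via ϵ: add s7.
From s14 via ϵ: add s3.
No new states can be added; the closed set is {s0, s1, s3, s5, s6, s7, s8, s10, s11, s13, s14}.

{s0, s1, s3, s5, s6, s7, s8, s10, s11, s13, s14}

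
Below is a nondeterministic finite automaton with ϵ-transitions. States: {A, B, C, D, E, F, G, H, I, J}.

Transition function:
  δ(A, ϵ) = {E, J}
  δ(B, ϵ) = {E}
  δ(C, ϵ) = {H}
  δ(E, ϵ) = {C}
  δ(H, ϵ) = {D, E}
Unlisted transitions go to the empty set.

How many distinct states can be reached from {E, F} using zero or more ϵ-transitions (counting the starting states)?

5

Start with {E, F}.
From E via ϵ: add C.
From C via ϵ: add H.
From H via ϵ: add D.
ϵ-closure = {C, D, E, F, H}, which has 5 states.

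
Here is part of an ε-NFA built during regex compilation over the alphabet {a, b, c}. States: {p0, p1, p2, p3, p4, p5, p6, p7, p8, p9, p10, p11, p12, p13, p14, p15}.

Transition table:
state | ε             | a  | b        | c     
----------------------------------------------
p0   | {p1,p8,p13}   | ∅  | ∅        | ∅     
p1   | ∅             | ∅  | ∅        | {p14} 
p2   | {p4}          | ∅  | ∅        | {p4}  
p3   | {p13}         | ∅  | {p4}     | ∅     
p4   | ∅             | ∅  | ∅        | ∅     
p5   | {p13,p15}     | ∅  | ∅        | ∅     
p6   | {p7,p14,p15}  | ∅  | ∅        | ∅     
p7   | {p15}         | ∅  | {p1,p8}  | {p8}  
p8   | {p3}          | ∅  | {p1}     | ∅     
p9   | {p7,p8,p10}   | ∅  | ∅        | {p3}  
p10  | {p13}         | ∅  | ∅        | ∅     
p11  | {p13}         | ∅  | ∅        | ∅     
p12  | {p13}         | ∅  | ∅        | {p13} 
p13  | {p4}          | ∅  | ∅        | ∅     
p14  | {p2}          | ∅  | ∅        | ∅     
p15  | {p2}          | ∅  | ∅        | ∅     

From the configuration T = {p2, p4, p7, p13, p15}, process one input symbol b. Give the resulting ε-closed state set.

{p1, p3, p4, p8, p13}

p7 on b → {p1, p8}.
No b-transition from p2, p4, p13, p15.
Union after reading b: {p1, p8}.
Now take the ε-closure:
From p8 via ε: add p3.
From p3 via ε: add p13.
From p13 via ε: add p4.
No new states can be added; the closed set is {p1, p3, p4, p8, p13}.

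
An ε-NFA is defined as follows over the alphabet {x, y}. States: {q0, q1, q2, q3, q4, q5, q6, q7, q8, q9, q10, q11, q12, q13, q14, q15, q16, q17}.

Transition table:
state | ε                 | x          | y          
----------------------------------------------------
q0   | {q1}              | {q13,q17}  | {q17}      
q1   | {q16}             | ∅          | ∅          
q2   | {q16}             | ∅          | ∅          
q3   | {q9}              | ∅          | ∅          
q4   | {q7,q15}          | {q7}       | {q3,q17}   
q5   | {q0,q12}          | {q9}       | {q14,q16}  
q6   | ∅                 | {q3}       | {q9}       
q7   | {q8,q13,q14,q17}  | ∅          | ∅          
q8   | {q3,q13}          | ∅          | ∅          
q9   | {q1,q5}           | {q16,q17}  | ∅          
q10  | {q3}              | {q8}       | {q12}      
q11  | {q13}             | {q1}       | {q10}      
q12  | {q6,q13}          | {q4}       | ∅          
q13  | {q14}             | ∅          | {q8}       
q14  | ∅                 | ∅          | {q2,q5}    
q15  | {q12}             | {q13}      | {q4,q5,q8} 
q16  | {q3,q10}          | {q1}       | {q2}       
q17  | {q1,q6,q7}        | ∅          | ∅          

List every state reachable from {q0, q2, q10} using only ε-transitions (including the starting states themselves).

{q0, q1, q2, q3, q5, q6, q9, q10, q12, q13, q14, q16}

Start with {q0, q2, q10}.
From q0 via ε: add q1.
From q2 via ε: add q16.
From q10 via ε: add q3.
From q3 via ε: add q9.
From q9 via ε: add q5.
From q5 via ε: add q12.
From q12 via ε: add q6, q13.
From q13 via ε: add q14.
No new states can be added; the closed set is {q0, q1, q2, q3, q5, q6, q9, q10, q12, q13, q14, q16}.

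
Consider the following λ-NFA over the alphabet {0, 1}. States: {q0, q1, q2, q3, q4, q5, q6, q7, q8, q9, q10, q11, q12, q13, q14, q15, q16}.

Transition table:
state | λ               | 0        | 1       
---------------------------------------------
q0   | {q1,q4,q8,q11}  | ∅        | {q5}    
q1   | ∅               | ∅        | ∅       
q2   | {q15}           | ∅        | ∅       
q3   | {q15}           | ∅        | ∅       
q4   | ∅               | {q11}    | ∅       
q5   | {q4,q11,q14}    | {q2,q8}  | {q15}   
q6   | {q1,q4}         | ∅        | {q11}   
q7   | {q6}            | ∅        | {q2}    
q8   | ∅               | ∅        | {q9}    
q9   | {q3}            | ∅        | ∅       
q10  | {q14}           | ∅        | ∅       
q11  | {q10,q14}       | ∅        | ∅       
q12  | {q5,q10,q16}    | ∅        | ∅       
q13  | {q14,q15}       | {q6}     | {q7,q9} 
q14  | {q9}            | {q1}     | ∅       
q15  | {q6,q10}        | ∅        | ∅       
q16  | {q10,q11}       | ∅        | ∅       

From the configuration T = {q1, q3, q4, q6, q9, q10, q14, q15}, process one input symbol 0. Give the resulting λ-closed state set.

q4 on 0 → {q11}.
q14 on 0 → {q1}.
No 0-transition from q1, q3, q6, q9, q10, q15.
Union after reading 0: {q1, q11}.
Now take the λ-closure:
From q11 via λ: add q10, q14.
From q14 via λ: add q9.
From q9 via λ: add q3.
From q3 via λ: add q15.
From q15 via λ: add q6.
From q6 via λ: add q4.
No new states can be added; the closed set is {q1, q3, q4, q6, q9, q10, q11, q14, q15}.

{q1, q3, q4, q6, q9, q10, q11, q14, q15}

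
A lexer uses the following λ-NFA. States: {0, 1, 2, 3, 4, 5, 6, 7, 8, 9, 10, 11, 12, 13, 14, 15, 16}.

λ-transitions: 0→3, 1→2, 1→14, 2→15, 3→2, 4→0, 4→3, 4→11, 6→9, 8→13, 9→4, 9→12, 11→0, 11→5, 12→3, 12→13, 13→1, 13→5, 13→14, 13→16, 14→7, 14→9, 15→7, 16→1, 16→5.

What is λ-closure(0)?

{0, 2, 3, 7, 15}

Start with {0}.
From 0 via λ: add 3.
From 3 via λ: add 2.
From 2 via λ: add 15.
From 15 via λ: add 7.
No new states can be added; the closed set is {0, 2, 3, 7, 15}.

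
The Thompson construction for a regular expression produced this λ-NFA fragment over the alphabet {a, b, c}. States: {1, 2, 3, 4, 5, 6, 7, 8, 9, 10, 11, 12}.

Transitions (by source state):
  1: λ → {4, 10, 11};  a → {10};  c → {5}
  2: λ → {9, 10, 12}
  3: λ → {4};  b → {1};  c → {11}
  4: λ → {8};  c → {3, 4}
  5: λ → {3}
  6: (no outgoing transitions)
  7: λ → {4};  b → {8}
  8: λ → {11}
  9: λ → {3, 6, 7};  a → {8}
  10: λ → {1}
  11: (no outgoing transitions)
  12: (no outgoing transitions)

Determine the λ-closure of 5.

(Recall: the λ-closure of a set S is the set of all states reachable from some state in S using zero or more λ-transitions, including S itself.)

Start with {5}.
From 5 via λ: add 3.
From 3 via λ: add 4.
From 4 via λ: add 8.
From 8 via λ: add 11.
No new states can be added; the closed set is {3, 4, 5, 8, 11}.

{3, 4, 5, 8, 11}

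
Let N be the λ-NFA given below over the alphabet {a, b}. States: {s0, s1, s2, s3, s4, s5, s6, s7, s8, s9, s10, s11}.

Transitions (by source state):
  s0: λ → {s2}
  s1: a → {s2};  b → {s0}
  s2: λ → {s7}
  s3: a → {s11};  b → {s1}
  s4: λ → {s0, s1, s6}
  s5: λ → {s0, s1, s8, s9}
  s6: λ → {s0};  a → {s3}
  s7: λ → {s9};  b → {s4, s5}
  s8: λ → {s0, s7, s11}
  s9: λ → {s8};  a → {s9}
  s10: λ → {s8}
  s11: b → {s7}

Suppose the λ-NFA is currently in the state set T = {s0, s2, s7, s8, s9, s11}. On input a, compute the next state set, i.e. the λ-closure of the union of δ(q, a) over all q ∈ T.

s9 on a → {s9}.
No a-transition from s0, s2, s7, s8, s11.
Union after reading a: {s9}.
Now take the λ-closure:
From s9 via λ: add s8.
From s8 via λ: add s0, s7, s11.
From s0 via λ: add s2.
No new states can be added; the closed set is {s0, s2, s7, s8, s9, s11}.

{s0, s2, s7, s8, s9, s11}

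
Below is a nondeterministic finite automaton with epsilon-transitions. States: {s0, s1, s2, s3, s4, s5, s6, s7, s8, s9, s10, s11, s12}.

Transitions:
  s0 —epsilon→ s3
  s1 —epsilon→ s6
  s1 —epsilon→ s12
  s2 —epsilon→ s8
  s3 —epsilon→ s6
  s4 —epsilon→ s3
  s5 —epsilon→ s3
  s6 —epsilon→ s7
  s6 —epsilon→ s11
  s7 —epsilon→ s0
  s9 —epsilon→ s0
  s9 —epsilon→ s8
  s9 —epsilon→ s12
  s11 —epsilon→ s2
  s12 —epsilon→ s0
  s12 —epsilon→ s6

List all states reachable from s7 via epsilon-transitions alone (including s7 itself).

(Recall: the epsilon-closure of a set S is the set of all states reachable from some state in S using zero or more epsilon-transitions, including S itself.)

Start with {s7}.
From s7 via epsilon: add s0.
From s0 via epsilon: add s3.
From s3 via epsilon: add s6.
From s6 via epsilon: add s11.
From s11 via epsilon: add s2.
From s2 via epsilon: add s8.
No new states can be added; the closed set is {s0, s2, s3, s6, s7, s8, s11}.

{s0, s2, s3, s6, s7, s8, s11}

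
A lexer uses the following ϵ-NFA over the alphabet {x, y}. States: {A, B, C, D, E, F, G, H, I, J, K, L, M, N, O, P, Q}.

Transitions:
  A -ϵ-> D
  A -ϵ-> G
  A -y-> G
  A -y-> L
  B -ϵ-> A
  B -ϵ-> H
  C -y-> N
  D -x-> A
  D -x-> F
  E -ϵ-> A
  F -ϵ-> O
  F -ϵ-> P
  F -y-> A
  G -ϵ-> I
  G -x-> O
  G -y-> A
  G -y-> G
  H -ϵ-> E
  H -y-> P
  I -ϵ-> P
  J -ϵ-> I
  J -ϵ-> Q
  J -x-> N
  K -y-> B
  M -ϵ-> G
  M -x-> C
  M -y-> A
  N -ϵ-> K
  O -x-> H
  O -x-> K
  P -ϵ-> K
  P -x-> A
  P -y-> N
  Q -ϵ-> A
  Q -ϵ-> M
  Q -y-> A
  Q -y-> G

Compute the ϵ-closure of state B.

{A, B, D, E, G, H, I, K, P}

Start with {B}.
From B via ϵ: add A, H.
From A via ϵ: add D, G.
From H via ϵ: add E.
From G via ϵ: add I.
From I via ϵ: add P.
From P via ϵ: add K.
No new states can be added; the closed set is {A, B, D, E, G, H, I, K, P}.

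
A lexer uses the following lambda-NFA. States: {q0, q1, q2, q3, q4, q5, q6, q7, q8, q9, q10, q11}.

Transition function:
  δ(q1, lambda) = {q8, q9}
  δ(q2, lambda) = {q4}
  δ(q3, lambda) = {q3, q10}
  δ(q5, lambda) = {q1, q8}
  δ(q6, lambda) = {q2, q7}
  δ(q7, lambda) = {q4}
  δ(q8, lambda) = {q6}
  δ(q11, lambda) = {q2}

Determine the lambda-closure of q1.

{q1, q2, q4, q6, q7, q8, q9}

Start with {q1}.
From q1 via lambda: add q8, q9.
From q8 via lambda: add q6.
From q6 via lambda: add q2, q7.
From q2 via lambda: add q4.
No new states can be added; the closed set is {q1, q2, q4, q6, q7, q8, q9}.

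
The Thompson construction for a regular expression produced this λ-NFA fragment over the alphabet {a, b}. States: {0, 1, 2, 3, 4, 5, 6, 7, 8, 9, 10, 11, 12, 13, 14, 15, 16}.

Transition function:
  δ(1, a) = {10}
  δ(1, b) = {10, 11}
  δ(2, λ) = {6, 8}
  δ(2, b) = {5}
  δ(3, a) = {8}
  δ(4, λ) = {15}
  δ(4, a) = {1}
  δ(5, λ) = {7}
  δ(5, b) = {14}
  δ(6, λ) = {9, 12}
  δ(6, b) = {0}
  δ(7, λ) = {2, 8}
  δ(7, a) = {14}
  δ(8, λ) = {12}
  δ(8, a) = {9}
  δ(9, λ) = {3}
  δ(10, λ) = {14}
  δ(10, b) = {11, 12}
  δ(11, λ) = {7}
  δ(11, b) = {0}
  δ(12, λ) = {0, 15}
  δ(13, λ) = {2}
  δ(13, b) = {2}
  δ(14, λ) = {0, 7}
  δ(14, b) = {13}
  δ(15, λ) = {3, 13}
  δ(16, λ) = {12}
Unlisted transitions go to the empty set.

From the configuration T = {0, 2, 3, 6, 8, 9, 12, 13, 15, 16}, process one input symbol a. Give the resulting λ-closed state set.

3 on a → {8}.
8 on a → {9}.
No a-transition from 0, 2, 6, 9, 12, 13, 15, 16.
Union after reading a: {8, 9}.
Now take the λ-closure:
From 8 via λ: add 12.
From 9 via λ: add 3.
From 12 via λ: add 0, 15.
From 15 via λ: add 13.
From 13 via λ: add 2.
From 2 via λ: add 6.
No new states can be added; the closed set is {0, 2, 3, 6, 8, 9, 12, 13, 15}.

{0, 2, 3, 6, 8, 9, 12, 13, 15}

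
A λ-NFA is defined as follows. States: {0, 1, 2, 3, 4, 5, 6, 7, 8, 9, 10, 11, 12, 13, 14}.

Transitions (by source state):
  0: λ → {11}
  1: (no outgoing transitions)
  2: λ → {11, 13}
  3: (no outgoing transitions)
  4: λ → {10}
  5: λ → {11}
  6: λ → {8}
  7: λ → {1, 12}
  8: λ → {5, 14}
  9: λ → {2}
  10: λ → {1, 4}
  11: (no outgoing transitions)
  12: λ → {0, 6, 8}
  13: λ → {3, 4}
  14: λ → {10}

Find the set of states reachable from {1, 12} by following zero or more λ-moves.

{0, 1, 4, 5, 6, 8, 10, 11, 12, 14}

Start with {1, 12}.
From 12 via λ: add 0, 6, 8.
From 0 via λ: add 11.
From 8 via λ: add 5, 14.
From 14 via λ: add 10.
From 10 via λ: add 4.
No new states can be added; the closed set is {0, 1, 4, 5, 6, 8, 10, 11, 12, 14}.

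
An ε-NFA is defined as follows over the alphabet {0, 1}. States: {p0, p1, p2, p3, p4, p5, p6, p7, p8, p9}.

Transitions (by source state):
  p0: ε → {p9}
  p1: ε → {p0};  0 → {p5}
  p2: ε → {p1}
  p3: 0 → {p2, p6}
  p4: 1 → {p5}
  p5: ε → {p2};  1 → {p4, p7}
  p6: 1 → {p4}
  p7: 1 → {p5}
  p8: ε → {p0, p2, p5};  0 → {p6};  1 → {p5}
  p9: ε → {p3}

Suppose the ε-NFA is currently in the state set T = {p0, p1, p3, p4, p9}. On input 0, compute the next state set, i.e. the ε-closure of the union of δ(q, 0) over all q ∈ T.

p1 on 0 → {p5}.
p3 on 0 → {p2, p6}.
No 0-transition from p0, p4, p9.
Union after reading 0: {p2, p5, p6}.
Now take the ε-closure:
From p2 via ε: add p1.
From p1 via ε: add p0.
From p0 via ε: add p9.
From p9 via ε: add p3.
No new states can be added; the closed set is {p0, p1, p2, p3, p5, p6, p9}.

{p0, p1, p2, p3, p5, p6, p9}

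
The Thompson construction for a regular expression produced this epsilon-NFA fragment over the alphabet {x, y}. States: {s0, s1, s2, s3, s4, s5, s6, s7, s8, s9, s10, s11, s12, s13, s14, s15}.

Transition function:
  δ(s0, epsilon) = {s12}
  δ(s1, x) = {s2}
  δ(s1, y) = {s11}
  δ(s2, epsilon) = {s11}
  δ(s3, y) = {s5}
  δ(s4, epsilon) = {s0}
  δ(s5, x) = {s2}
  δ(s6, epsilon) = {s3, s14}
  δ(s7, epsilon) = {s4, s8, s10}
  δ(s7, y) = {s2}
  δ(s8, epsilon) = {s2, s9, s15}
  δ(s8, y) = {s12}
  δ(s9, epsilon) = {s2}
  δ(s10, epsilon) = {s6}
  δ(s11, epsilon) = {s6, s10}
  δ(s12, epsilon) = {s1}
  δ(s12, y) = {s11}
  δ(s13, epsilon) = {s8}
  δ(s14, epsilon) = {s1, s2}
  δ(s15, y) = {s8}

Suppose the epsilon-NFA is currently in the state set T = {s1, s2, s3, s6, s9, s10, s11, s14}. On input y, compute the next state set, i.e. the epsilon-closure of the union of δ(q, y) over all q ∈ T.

{s1, s2, s3, s5, s6, s10, s11, s14}

s1 on y → {s11}.
s3 on y → {s5}.
No y-transition from s2, s6, s9, s10, s11, s14.
Union after reading y: {s5, s11}.
Now take the epsilon-closure:
From s11 via epsilon: add s6, s10.
From s6 via epsilon: add s3, s14.
From s14 via epsilon: add s1, s2.
No new states can be added; the closed set is {s1, s2, s3, s5, s6, s10, s11, s14}.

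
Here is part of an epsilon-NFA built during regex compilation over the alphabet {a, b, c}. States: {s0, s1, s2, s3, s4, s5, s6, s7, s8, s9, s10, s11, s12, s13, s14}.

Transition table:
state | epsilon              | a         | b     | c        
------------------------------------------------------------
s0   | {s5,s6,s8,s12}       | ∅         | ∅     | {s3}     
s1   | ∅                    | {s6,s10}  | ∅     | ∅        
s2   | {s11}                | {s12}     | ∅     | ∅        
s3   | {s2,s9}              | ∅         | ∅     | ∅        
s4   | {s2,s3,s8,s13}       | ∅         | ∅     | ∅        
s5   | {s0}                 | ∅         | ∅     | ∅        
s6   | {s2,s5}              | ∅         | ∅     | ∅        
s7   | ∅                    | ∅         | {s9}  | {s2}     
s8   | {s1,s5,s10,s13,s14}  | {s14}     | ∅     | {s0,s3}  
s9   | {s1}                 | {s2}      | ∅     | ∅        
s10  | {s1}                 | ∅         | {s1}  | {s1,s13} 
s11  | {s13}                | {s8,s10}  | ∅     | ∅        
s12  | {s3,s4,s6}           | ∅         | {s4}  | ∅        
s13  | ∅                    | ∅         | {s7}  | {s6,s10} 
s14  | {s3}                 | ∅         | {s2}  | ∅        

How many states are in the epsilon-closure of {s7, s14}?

Start with {s7, s14}.
From s14 via epsilon: add s3.
From s3 via epsilon: add s2, s9.
From s2 via epsilon: add s11.
From s9 via epsilon: add s1.
From s11 via epsilon: add s13.
epsilon-closure = {s1, s2, s3, s7, s9, s11, s13, s14}, which has 8 states.

8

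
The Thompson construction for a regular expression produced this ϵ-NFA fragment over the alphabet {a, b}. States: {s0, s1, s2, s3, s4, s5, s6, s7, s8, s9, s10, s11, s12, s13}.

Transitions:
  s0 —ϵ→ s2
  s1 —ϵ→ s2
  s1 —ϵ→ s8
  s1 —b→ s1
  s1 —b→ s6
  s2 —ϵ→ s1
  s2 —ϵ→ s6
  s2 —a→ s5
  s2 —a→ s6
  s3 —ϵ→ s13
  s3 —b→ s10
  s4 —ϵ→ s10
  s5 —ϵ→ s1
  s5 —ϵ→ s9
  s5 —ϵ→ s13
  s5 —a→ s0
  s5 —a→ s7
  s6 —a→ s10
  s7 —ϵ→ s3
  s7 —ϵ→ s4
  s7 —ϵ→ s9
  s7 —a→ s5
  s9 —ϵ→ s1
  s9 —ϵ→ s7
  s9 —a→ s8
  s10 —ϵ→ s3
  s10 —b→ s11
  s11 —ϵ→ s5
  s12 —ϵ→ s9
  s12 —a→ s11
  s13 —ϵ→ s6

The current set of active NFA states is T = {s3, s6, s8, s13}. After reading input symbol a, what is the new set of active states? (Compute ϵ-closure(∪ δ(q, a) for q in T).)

s6 on a → {s10}.
No a-transition from s3, s8, s13.
Union after reading a: {s10}.
Now take the ϵ-closure:
From s10 via ϵ: add s3.
From s3 via ϵ: add s13.
From s13 via ϵ: add s6.
No new states can be added; the closed set is {s3, s6, s10, s13}.

{s3, s6, s10, s13}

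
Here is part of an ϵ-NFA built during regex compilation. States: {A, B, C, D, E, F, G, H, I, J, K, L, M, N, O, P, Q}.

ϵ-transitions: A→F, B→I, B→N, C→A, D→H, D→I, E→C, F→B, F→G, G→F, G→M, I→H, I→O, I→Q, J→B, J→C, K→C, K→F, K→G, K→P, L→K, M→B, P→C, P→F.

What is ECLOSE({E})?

Start with {E}.
From E via ϵ: add C.
From C via ϵ: add A.
From A via ϵ: add F.
From F via ϵ: add B, G.
From B via ϵ: add I, N.
From G via ϵ: add M.
From I via ϵ: add H, O, Q.
No new states can be added; the closed set is {A, B, C, E, F, G, H, I, M, N, O, Q}.

{A, B, C, E, F, G, H, I, M, N, O, Q}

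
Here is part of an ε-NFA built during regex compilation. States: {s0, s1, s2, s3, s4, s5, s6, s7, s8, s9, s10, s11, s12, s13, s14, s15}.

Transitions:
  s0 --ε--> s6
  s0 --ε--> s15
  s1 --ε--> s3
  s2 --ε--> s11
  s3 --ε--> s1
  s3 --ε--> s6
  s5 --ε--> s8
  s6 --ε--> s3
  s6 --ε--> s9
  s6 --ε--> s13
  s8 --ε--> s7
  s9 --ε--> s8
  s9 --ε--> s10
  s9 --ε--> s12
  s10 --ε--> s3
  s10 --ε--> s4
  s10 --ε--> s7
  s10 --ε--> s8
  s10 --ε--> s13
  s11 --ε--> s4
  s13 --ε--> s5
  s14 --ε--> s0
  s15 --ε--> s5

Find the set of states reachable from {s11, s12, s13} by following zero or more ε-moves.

{s4, s5, s7, s8, s11, s12, s13}

Start with {s11, s12, s13}.
From s11 via ε: add s4.
From s13 via ε: add s5.
From s5 via ε: add s8.
From s8 via ε: add s7.
No new states can be added; the closed set is {s4, s5, s7, s8, s11, s12, s13}.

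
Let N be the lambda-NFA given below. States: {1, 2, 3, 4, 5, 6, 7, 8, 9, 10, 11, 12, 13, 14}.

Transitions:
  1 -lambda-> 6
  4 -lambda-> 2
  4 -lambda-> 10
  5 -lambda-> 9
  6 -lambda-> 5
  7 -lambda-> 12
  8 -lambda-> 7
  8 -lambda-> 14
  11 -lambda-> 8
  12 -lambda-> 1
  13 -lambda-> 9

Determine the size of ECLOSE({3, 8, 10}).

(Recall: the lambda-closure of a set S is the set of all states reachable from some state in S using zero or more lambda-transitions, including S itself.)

10

Start with {3, 8, 10}.
From 8 via lambda: add 7, 14.
From 7 via lambda: add 12.
From 12 via lambda: add 1.
From 1 via lambda: add 6.
From 6 via lambda: add 5.
From 5 via lambda: add 9.
lambda-closure = {1, 3, 5, 6, 7, 8, 9, 10, 12, 14}, which has 10 states.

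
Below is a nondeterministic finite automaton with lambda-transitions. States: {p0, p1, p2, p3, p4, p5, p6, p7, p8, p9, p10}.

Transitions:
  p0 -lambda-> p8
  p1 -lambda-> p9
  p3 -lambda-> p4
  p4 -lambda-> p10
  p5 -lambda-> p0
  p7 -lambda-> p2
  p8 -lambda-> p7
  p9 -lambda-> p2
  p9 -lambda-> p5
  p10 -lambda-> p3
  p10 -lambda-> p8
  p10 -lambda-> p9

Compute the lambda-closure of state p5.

Start with {p5}.
From p5 via lambda: add p0.
From p0 via lambda: add p8.
From p8 via lambda: add p7.
From p7 via lambda: add p2.
No new states can be added; the closed set is {p0, p2, p5, p7, p8}.

{p0, p2, p5, p7, p8}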